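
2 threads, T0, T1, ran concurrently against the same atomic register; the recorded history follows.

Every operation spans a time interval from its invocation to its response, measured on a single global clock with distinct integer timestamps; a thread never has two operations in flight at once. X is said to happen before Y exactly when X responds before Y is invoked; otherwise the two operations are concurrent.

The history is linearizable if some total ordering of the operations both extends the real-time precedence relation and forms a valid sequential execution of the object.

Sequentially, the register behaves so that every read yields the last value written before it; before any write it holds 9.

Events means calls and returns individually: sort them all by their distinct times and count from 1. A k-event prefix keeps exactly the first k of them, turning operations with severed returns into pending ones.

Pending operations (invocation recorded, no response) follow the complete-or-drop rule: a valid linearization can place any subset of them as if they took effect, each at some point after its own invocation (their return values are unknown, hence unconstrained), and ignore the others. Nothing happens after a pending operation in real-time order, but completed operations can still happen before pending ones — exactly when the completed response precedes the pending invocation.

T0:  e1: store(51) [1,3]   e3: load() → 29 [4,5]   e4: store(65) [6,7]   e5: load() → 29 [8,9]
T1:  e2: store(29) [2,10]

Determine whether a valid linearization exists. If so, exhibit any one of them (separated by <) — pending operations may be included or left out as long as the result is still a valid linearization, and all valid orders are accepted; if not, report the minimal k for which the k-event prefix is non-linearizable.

not linearizable — minimal violating prefix: 9 events

already the first 9 events (up to e5's response at time 9) admit no linearization; the first 8 still do
exactly one order of the 4 completed ops respects real time; the atomic register replay fails
every completion of the 1 pending operation (e2) was checked; none linearizes
e.g. e1, e3, e4, e5 (pending dropped): illegal at step 2, since e3 load() → 29 cannot apply there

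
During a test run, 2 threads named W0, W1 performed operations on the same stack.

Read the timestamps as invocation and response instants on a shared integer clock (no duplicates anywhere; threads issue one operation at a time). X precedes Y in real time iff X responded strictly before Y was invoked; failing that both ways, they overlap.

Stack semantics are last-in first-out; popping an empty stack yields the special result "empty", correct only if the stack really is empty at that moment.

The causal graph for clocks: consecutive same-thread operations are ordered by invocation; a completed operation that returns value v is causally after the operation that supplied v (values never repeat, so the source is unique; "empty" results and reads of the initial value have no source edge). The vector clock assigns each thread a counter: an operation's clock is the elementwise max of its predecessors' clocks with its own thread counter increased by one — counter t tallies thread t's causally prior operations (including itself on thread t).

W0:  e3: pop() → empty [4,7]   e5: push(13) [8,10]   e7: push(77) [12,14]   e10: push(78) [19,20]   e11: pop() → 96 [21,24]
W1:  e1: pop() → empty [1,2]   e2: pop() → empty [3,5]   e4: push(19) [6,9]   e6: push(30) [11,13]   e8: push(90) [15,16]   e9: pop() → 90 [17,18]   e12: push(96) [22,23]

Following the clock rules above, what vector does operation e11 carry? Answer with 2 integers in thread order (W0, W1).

(5, 7)

e1 (invocation 1): nothing precedes it; W1's component alone gives (0, 1)
e3 (invocation 4): nothing precedes it; W0's component alone gives (1, 0)
e2 (invocation 3): componentwise max over VC(e1)=(0, 1), +1 at W1, giving (0, 2)
e5 (invocation 8): componentwise max over VC(e3)=(1, 0), +1 at W0, giving (2, 0)
e4 (invocation 6): componentwise max over VC(e2)=(0, 2), +1 at W1, giving (0, 3)
e7 (invocation 12): componentwise max over VC(e5)=(2, 0), +1 at W0, giving (3, 0)
e6 (invocation 11): componentwise max over VC(e4)=(0, 3), +1 at W1, giving (0, 4)
e10 (invocation 19): componentwise max over VC(e7)=(3, 0), +1 at W0, giving (4, 0)
e8 (invocation 15): componentwise max over VC(e6)=(0, 4), +1 at W1, giving (0, 5)
e9 (invocation 17): componentwise max over VC(e8)=(0, 5), +1 at W1, giving (0, 6)
e12 (invocation 22): componentwise max over VC(e9)=(0, 6), +1 at W1, giving (0, 7)
e11 (invocation 21): componentwise max over VC(e10)=(4, 0), VC(e12)=(0, 7), +1 at W0, giving (5, 7)
target: VC(e11) = (5, 7)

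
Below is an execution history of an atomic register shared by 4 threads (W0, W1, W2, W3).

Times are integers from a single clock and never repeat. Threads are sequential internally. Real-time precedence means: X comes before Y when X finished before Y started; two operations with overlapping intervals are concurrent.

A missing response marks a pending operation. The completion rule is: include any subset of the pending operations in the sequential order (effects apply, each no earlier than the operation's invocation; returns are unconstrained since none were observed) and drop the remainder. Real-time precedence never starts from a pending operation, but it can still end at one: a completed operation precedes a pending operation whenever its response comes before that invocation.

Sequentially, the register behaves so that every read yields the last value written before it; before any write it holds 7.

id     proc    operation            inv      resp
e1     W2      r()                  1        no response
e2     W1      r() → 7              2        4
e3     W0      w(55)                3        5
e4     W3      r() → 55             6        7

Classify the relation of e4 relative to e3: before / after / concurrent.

e4 spans [6,7], e3 spans [3,5]
resp(e3)=5 < inv(e4)=6

after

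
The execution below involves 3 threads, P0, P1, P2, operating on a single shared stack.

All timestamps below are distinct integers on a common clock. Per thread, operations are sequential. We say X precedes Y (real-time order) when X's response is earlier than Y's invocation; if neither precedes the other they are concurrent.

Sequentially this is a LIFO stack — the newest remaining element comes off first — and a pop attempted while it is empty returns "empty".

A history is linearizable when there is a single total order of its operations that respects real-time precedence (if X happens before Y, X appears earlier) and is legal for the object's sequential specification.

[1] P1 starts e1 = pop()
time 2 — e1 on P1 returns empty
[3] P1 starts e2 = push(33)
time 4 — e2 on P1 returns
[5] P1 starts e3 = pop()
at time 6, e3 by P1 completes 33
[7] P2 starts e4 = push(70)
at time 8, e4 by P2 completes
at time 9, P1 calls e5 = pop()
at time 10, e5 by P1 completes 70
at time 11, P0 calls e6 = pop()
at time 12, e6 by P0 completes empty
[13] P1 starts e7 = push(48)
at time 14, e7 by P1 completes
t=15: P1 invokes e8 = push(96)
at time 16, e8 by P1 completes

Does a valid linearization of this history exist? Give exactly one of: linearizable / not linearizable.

witness order: e1, e2, e3, e4, e5, e6, e7, e8
after step 1 (e1 pop() → empty): stack <>
after step 2 (e2 push(33)): stack <33>
after step 3 (e3 pop() → 33): stack <>
after step 4 (e4 push(70)): stack <70>
after step 5 (e5 pop() → 70): stack <>
after step 6 (e6 pop() → empty): stack <>
after step 7 (e7 push(48)): stack <48>
after step 8 (e8 push(96)): stack <48,96>

linearizable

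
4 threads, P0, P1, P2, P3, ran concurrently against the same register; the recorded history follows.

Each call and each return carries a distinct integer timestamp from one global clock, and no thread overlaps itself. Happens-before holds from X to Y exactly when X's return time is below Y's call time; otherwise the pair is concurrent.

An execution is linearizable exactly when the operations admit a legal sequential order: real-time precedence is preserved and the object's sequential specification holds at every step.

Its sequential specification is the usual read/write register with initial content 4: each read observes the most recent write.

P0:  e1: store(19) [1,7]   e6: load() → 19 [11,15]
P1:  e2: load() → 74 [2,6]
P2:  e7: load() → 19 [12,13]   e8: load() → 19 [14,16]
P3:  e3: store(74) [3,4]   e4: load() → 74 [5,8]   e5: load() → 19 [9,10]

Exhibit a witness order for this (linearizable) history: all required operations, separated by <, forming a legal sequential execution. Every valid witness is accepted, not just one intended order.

e3 < e2 < e4 < e1 < e5 < e6 < e7 < e8

step 1: e3 store(74) — value 74
step 2: e2 load() → 74 — value 74
step 3: e4 load() → 74 — value 74
step 4: e1 store(19) — value 19
step 5: e5 load() → 19 — value 19
step 6: e6 load() → 19 — value 19
step 7: e7 load() → 19 — value 19
step 8: e8 load() → 19 — value 19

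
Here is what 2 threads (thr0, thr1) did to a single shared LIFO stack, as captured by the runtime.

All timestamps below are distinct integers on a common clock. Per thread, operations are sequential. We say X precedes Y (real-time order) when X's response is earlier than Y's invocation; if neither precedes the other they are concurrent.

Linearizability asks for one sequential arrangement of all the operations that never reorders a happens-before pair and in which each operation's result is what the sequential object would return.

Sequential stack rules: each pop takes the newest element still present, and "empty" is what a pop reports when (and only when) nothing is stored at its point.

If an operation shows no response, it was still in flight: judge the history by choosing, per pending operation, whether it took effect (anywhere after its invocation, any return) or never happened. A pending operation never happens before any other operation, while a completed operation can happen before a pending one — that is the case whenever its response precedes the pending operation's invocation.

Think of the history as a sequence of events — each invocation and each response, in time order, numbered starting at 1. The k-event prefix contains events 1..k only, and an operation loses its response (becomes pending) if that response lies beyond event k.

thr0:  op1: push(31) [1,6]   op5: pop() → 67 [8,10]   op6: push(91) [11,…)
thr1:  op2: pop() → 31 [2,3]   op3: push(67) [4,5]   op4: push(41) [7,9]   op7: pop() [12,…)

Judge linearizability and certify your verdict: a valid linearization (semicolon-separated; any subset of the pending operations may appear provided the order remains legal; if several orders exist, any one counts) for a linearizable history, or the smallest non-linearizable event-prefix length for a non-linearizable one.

step 1: op1 push(31) — stack <31>
step 2: op2 pop() → 31 — stack <>
step 3: op3 push(67) — stack <67>
step 4: op5 pop() → 67 — stack <>
step 5: op4 push(41) — stack <41>

linearizable — witness: op1; op2; op3; op5; op4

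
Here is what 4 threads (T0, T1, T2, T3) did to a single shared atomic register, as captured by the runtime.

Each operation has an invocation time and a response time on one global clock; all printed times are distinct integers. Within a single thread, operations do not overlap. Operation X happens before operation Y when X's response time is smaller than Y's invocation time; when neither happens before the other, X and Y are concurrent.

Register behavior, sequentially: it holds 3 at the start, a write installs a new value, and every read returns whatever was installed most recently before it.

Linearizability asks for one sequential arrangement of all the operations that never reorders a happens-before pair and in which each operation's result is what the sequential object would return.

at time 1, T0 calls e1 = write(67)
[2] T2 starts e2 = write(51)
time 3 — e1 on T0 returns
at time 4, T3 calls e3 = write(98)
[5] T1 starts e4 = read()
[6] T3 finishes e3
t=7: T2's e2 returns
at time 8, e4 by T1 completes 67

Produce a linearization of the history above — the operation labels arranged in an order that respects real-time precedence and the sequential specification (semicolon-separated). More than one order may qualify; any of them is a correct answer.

after step 1 (e1 write(67)): value 67
after step 2 (e4 read() → 67): value 67
after step 3 (e2 write(51)): value 51
after step 4 (e3 write(98)): value 98

e1; e4; e2; e3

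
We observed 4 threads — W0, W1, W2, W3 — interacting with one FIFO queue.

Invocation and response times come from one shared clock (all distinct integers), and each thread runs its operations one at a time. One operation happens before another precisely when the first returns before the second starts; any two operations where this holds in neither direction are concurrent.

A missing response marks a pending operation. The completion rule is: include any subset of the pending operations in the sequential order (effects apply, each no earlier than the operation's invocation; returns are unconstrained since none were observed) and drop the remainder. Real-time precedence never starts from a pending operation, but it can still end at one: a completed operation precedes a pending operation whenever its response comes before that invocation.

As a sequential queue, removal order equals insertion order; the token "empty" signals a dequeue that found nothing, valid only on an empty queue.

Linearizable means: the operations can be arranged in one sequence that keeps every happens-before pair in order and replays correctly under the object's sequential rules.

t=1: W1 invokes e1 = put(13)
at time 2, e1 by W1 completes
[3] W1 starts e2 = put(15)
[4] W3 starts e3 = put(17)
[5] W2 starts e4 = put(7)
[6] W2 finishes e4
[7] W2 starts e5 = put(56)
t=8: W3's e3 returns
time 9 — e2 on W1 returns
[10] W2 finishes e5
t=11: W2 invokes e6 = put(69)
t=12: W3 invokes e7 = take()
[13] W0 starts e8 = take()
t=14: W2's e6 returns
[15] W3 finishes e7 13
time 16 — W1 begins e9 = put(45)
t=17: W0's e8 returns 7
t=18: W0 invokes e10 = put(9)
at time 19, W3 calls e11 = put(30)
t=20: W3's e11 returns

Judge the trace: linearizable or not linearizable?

witness order: e1, e4, e2, e3, e5, e6, e7, e8, e9, e10, e11
after step 1 (e1 put(13)): queue <13>
after step 2 (e4 put(7)): queue <13,7>
after step 3 (e2 put(15)): queue <13,7,15>
after step 4 (e3 put(17)): queue <13,7,15,17>
after step 5 (e5 put(56)): queue <13,7,15,17,56>
after step 6 (e6 put(69)): queue <13,7,15,17,56,69>
after step 7 (e7 take() → 13): queue <7,15,17,56,69>
after step 8 (e8 take() → 7): queue <15,17,56,69>
after step 9 (e9 put(45) (pending, included)): queue <15,17,56,69,45>
after step 10 (e10 put(9) (pending, included)): queue <15,17,56,69,45,9>
after step 11 (e11 put(30)): queue <15,17,56,69,45,9,30>

linearizable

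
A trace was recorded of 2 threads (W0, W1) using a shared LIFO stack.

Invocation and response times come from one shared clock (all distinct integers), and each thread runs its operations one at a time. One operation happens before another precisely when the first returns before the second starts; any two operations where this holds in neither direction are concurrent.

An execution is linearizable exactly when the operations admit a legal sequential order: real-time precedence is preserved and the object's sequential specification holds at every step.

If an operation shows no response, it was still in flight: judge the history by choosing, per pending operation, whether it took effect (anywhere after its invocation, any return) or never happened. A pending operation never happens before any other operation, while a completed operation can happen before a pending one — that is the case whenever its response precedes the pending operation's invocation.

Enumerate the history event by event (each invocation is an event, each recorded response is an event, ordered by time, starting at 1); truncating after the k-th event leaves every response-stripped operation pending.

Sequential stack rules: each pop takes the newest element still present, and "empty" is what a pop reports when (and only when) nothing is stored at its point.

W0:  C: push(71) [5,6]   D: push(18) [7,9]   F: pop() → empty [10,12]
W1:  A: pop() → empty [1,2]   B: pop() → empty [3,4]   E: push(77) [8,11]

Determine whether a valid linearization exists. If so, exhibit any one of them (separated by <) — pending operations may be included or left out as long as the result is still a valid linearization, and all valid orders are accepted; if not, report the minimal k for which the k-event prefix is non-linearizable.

the violation lands at event 12, F's response at time 12: events 1..11 linearize, events 1..12 do not
all 3 real-time-respecting orders fail — 6 completed LIFO stack operations, no legal replay
e.g. A, B, C, D, E, F: illegal at step 6, since F pop() → empty cannot apply there
e.g. A, B, C, D, F, E: illegal at step 5, since F pop() → empty cannot apply there

not linearizable — minimal violating prefix: 12 events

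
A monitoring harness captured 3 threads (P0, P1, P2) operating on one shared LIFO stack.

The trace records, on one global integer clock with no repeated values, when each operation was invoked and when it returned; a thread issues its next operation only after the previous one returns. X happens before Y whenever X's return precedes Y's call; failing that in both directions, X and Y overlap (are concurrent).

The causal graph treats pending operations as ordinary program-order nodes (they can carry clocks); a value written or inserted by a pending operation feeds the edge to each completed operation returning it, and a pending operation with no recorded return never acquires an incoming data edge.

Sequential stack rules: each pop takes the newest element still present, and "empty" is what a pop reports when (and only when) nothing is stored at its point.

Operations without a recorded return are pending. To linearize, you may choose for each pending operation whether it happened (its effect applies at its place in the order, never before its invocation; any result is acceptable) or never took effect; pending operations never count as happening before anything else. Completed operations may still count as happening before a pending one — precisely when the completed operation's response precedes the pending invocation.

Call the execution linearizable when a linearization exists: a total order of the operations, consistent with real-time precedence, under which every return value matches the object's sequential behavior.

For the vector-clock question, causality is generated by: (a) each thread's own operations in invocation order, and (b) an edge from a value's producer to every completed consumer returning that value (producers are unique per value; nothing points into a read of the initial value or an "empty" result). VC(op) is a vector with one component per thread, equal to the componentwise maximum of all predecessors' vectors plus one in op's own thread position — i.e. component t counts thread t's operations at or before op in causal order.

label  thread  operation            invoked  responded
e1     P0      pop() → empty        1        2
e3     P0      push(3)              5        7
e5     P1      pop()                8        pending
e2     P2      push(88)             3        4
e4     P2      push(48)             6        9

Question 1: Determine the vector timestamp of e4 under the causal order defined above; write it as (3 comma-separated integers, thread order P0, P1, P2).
Answer: (0, 0, 2)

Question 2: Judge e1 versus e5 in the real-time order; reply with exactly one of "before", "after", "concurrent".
Answer: before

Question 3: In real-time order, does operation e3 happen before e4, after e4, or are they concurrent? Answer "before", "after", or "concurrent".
Answer: concurrent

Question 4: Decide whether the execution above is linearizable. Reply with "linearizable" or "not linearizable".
linearizable

witness order: e1, e2, e3, e4
after step 1 (e1 pop() → empty): stack <>
after step 2 (e2 push(88)): stack <88>
after step 3 (e3 push(3)): stack <88,3>
after step 4 (e4 push(48)): stack <88,3,48>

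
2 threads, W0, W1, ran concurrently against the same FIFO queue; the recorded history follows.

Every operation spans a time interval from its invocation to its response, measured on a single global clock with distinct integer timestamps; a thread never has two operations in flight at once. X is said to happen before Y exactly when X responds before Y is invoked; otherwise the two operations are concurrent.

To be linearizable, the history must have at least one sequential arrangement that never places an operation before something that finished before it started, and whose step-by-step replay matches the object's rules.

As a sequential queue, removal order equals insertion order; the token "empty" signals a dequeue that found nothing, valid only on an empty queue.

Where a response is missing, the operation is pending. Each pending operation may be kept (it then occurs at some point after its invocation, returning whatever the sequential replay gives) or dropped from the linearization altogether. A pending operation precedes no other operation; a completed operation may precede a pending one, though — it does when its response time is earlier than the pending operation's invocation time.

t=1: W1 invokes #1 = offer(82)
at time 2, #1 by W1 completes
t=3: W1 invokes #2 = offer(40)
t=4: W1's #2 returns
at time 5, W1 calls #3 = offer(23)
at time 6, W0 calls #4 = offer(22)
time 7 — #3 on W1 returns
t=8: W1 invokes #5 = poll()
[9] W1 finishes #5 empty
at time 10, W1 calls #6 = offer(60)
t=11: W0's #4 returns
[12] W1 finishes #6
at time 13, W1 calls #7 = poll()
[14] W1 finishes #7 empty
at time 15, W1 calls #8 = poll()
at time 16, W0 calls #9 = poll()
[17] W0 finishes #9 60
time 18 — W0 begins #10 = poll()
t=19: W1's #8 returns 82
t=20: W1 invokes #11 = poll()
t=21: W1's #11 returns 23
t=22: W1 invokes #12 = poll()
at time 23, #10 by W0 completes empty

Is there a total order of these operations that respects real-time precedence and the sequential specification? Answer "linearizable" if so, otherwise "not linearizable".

through event 8 a valid linearization exists; event 9 (#5 responding at time 9) ends that
exactly one order of the 4 completed ops respects real time; the FIFO queue replay fails
including or dropping the 1 pending operation (#4) in any combination fails
take #1, #2, #3, #5 (pending dropped): step 4 already fails, because #5 poll() → empty cannot occur there

not linearizable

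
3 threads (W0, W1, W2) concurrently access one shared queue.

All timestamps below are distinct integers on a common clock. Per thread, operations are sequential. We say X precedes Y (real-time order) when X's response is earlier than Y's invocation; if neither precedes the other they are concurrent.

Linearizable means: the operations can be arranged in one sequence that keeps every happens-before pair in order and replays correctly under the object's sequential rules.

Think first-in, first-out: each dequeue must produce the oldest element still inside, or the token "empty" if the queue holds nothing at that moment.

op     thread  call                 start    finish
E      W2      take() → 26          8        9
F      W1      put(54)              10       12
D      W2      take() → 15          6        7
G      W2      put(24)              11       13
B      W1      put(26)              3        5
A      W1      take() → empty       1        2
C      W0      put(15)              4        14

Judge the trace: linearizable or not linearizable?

witness order: A, C, B, D, E, F, G
step 1: A take() → empty — queue <>
step 2: C put(15) — queue <15>
step 3: B put(26) — queue <15,26>
step 4: D take() → 15 — queue <26>
step 5: E take() → 26 — queue <>
step 6: F put(54) — queue <54>
step 7: G put(24) — queue <54,24>

linearizable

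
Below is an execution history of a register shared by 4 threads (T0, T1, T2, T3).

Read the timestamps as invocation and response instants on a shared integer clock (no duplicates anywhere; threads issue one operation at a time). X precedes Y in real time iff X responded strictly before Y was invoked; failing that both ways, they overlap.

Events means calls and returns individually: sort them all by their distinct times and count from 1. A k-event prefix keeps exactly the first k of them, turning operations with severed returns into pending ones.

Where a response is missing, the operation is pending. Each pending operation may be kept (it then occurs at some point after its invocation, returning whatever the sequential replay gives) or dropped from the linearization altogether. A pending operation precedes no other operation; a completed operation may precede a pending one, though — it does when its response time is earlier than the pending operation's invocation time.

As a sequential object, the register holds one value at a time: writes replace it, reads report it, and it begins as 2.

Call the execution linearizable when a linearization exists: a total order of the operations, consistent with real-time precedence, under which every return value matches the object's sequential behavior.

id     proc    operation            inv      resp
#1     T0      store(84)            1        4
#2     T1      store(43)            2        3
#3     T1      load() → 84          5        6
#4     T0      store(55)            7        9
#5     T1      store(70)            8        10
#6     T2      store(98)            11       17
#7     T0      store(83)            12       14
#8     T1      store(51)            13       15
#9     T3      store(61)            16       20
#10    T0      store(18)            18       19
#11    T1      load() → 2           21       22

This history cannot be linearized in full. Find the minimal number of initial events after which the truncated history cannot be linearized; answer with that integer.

22

events 1..21 are linearizable; a witness order is #2, #1, #3, #4, #5, #6, #7, #8, #9, #10:
1. #2 store(43), leaving value 43
2. #1 store(84), leaving value 84
3. #3 load() → 84, leaving value 84
4. #4 store(55), leaving value 55
5. #5 store(70), leaving value 70
6. #6 store(98), leaving value 98
7. #7 store(83), leaving value 83
8. #8 store(51), leaving value 51
9. #9 store(61), leaving value 61
10. #10 store(18), leaving value 18
once event 22 joins (#11's response, time 22), exhaustive search finds no witness
e.g. #1, #2, #3, #4, #5, #6, #7, #8, #9, #10, #11: illegal at step 3, since #3 load() → 84 cannot apply there
e.g. #1, #2, #3, #4, #5, #6, #7, #8, #10, #9, #11: illegal at step 3, since #3 load() → 84 cannot apply there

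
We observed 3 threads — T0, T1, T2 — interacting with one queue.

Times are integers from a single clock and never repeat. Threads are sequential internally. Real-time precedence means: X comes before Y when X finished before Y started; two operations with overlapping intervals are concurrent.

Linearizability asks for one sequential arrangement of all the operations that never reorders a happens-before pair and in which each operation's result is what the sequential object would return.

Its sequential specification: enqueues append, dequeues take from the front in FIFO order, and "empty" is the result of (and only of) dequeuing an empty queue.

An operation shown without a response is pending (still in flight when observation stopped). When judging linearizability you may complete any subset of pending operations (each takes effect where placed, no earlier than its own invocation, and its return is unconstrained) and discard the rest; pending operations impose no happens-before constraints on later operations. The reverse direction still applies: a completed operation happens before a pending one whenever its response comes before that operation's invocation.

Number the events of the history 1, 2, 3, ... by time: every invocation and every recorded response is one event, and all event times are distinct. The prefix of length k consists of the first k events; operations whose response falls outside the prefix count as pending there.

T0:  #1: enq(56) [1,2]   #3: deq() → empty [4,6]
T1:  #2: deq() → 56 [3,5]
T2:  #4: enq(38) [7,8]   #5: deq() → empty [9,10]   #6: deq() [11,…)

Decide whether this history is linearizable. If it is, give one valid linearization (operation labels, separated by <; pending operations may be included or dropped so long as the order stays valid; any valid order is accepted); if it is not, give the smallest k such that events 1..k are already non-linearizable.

not linearizable — minimal violating prefix: 10 events

through event 9 a valid linearization exists; event 10 (#5 responding at time 10) ends that
every one of the 2 real-time-consistent orders over 5 completed queue ops fails the sequential spec
one such order, #1, #2, #3, #4, #5, breaks at step 5 where #5 deq() → empty is illegal
one such order, #1, #3, #2, #4, #5, breaks at step 2 where #3 deq() → empty is illegal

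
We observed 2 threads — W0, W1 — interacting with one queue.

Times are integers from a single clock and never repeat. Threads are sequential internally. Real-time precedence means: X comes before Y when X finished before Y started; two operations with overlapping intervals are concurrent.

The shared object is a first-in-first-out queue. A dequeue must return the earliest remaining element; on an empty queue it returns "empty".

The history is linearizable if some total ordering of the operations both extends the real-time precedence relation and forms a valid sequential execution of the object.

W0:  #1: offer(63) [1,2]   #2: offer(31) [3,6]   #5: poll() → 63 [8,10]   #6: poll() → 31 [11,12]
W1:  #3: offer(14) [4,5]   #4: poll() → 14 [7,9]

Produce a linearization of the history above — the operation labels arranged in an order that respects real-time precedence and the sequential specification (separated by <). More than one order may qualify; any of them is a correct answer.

1. #1 offer(63), leaving queue <63>
2. #3 offer(14), leaving queue <63,14>
3. #2 offer(31), leaving queue <63,14,31>
4. #5 poll() → 63, leaving queue <14,31>
5. #4 poll() → 14, leaving queue <31>
6. #6 poll() → 31, leaving queue <>

#1 < #3 < #2 < #5 < #4 < #6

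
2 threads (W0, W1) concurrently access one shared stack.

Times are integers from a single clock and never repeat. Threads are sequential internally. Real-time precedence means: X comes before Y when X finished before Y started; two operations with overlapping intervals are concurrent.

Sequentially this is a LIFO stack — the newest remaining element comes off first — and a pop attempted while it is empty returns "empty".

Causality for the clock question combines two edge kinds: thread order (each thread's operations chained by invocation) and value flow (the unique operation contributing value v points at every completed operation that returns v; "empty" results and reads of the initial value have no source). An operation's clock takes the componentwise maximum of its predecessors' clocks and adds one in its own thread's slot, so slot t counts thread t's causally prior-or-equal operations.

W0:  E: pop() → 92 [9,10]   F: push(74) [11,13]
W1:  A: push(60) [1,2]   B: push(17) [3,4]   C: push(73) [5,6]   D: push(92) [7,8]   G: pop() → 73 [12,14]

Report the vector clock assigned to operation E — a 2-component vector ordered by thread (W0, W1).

(1, 4)

A (invocation 1): nothing precedes it; W1's component alone gives (0, 1)
from VC(A)=(0, 1), B (invoked 3) maxes components and bumps W1 → (0, 2)
from VC(B)=(0, 2), C (invoked 5) maxes components and bumps W1 → (0, 3)
from VC(C)=(0, 3), D (invoked 7) maxes components and bumps W1 → (0, 4)
from VC(C)=(0, 3), VC(D)=(0, 4), G (invoked 12) maxes components and bumps W1 → (0, 5)
from VC(D)=(0, 4), E (invoked 9) maxes components and bumps W0 → (1, 4)
from VC(E)=(1, 4), F (invoked 11) maxes components and bumps W0 → (2, 4)
target: VC(E) = (1, 4)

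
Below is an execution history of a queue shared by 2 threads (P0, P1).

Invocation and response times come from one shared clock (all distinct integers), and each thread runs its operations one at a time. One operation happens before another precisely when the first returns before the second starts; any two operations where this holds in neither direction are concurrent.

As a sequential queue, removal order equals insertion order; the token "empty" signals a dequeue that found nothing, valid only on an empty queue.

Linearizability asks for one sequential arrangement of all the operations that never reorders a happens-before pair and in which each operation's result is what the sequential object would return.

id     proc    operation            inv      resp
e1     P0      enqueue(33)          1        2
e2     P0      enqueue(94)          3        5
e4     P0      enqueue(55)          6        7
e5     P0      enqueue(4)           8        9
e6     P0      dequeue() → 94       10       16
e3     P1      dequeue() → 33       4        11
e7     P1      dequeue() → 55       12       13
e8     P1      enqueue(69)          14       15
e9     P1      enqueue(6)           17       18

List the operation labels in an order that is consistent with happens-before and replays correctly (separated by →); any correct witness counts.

e1 → e2 → e3 → e4 → e5 → e6 → e7 → e8 → e9

after step 1 (e1 enqueue(33)): queue <33>
after step 2 (e2 enqueue(94)): queue <33,94>
after step 3 (e3 dequeue() → 33): queue <94>
after step 4 (e4 enqueue(55)): queue <94,55>
after step 5 (e5 enqueue(4)): queue <94,55,4>
after step 6 (e6 dequeue() → 94): queue <55,4>
after step 7 (e7 dequeue() → 55): queue <4>
after step 8 (e8 enqueue(69)): queue <4,69>
after step 9 (e9 enqueue(6)): queue <4,69,6>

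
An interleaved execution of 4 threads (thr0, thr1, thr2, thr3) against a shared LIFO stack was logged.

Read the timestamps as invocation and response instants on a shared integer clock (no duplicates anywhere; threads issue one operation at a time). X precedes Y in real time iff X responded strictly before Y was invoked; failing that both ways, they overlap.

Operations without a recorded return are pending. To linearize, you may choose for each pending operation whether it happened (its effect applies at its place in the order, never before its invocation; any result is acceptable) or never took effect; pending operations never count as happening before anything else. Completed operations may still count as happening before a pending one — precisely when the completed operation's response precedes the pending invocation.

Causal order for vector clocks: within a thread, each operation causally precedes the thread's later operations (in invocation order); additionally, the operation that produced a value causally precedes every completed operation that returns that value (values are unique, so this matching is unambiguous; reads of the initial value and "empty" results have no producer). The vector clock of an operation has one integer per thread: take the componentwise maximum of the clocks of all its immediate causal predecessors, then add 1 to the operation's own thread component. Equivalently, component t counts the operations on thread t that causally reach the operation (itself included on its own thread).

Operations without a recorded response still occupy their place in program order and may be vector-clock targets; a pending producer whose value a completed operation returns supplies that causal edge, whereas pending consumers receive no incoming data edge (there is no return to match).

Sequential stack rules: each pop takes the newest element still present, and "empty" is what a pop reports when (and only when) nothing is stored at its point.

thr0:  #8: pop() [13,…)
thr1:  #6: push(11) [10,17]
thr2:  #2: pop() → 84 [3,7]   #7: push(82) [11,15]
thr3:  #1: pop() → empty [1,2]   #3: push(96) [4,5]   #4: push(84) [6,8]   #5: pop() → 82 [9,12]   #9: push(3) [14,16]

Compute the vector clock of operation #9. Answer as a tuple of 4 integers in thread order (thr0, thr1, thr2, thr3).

VC(#1, invoked at 1): no causal predecessors; +1 on thr3 → (0, 0, 0, 1)
VC(#6, invoked at 10): no causal predecessors; +1 on thr1 → (0, 1, 0, 0)
VC(#8, invoked at 13): no causal predecessors; +1 on thr0 → (1, 0, 0, 0)
VC(#3, invoked at 4): max of VC(#1)=(0, 0, 0, 1), then +1 on thread thr3 → (0, 0, 0, 2)
VC(#4, invoked at 6): max of VC(#3)=(0, 0, 0, 2), then +1 on thread thr3 → (0, 0, 0, 3)
VC(#2, invoked at 3): max of VC(#4)=(0, 0, 0, 3), then +1 on thread thr2 → (0, 0, 1, 3)
VC(#7, invoked at 11): max of VC(#2)=(0, 0, 1, 3), then +1 on thread thr2 → (0, 0, 2, 3)
VC(#5, invoked at 9): max of VC(#4)=(0, 0, 0, 3), VC(#7)=(0, 0, 2, 3), then +1 on thread thr3 → (0, 0, 2, 4)
VC(#9, invoked at 14): max of VC(#5)=(0, 0, 2, 4), then +1 on thread thr3 → (0, 0, 2, 5)
target: VC(#9) = (0, 0, 2, 5)

(0, 0, 2, 5)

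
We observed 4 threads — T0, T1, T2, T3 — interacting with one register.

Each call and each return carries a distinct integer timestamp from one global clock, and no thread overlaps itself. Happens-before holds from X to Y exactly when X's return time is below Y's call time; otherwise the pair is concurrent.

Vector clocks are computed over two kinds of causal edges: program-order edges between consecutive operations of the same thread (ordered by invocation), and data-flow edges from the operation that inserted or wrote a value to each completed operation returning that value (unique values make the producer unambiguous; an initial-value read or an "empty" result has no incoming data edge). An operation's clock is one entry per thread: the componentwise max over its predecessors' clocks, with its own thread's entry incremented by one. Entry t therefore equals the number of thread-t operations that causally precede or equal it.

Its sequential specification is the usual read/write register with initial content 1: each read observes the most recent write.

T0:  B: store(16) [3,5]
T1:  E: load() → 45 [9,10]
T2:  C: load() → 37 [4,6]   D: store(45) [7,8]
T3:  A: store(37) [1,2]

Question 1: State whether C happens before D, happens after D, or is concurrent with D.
C spans [4,6], D spans [7,8]
resp(C)=6 < inv(D)=7

before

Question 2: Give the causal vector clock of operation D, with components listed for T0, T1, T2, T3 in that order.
A (invocation 1): nothing precedes it; T3's component alone gives (0, 0, 0, 1)
B (invocation 3): nothing precedes it; T0's component alone gives (1, 0, 0, 0)
invoked at 4, C merges VC(A)=(0, 0, 0, 1) and bumps T2's slot → (0, 0, 1, 1)
invoked at 7, D merges VC(C)=(0, 0, 1, 1) and bumps T2's slot → (0, 0, 2, 1)
invoked at 9, E merges VC(D)=(0, 0, 2, 1) and bumps T1's slot → (0, 1, 2, 1)
target: VC(D) = (0, 0, 2, 1)

(0, 0, 2, 1)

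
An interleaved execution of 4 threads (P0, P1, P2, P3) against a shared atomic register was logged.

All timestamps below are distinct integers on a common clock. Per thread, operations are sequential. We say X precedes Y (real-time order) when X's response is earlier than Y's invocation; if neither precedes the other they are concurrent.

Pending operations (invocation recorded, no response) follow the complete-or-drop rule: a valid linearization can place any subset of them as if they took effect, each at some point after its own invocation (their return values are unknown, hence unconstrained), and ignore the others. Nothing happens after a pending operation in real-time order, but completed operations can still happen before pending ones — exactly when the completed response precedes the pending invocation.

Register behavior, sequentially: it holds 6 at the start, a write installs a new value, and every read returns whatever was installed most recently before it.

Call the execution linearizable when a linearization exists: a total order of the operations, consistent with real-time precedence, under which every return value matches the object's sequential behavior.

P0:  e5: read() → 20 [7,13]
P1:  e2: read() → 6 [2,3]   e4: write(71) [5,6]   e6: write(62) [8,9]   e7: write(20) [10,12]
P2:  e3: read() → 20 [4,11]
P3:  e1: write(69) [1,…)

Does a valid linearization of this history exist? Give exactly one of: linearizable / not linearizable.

linearizable

one valid linearization: e2, e1, e4, e6, e7, e3, e5
after step 1 (e2 read() → 6): value 6
after step 2 (e1 write(69) (pending, included)): value 69
after step 3 (e4 write(71)): value 71
after step 4 (e6 write(62)): value 62
after step 5 (e7 write(20)): value 20
after step 6 (e3 read() → 20): value 20
after step 7 (e5 read() → 20): value 20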